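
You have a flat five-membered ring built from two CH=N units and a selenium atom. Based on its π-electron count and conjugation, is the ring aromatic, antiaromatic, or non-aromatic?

The p orbitals form a continuous loop: the double-bond atoms are sp², each contributing one p electron; each sp² =N– keeps its lone pair in-plane and puts one electron into the π system; the selenium donates one lone pair from its p orbital. The ring is fully conjugated.
Counting π electrons: 2 × 2 = 4 from the double-bond units + 2 from the Se atom = 6.
That gives a 4n+2 count (6, n = 1).

Aromatic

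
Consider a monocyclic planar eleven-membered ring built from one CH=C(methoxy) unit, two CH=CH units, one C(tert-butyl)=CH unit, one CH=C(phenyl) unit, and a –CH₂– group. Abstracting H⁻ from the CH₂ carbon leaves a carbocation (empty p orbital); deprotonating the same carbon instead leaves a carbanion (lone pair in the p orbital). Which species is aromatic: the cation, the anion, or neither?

The cation

In both ions every ring atom is sp² and contributes a p orbital, so both rings are fully conjugated.
Cation: 5 × 2 + 0 = 10 π electrons → 4(2)+2, aromatic.
Anion: 5 × 2 + 2 = 12 π electrons → 4(3), antiaromatic.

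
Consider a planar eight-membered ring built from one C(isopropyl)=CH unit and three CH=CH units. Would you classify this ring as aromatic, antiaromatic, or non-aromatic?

Antiaromatic

Check conjugation: the double-bond atoms are sp², each contributing one p electron — every position has a p orbital, so the cyclic π system is continuous.
Adding the contributions, 4 × 2 = 8 from the 4 double-bond units.
8 = 4(2); a planar, fully conjugated 4n system is antiaromatic.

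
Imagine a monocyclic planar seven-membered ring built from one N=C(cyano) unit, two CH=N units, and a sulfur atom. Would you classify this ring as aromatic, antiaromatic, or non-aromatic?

Antiaromatic

Every ring atom contributes a p orbital perpendicular to the ring (every atom in a ring double bond is sp² and brings one electron to the p orbital; each =N– nitrogen is pyridine-type (lone pair in the sp² plane, one electron in the p orbital); the sulfur donates one lone pair from its p orbital), so the π system is cyclic and fully conjugated.
Adding the contributions, 3 × 2 = 6 from the double-bond units + 2 from the S atom = 8.
With 8 = 4·2 π electrons, Hückel's rule classifies the planar ring as antiaromatic.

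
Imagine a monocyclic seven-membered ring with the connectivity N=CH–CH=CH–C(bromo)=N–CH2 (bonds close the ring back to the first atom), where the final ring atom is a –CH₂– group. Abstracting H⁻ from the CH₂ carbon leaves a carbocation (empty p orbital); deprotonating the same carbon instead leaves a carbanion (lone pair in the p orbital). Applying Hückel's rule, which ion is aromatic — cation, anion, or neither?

The cation

In either ion the ring is fully conjugated: every atom, including the new sp² carbon, supplies a p orbital.
Cation: 3 × 2 + 0 = 6 π electrons → 4(1)+2, aromatic.
Anion: 3 × 2 + 2 = 8 π electrons → 4(2), antiaromatic.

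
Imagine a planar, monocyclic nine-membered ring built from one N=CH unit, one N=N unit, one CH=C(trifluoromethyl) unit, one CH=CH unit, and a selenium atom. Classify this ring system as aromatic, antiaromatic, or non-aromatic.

Check conjugation: every atom in a ring double bond is sp² and brings one electron to the p orbital; each sp² =N– keeps its lone pair in-plane and puts one electron into the π system; the selenium donates one lone pair from its p orbital — every position has a p orbital, so the cyclic π system is continuous.
π-electron count: 4 × 2 = 8 from the double-bond units + 2 from the Se atom = 10.
Since 10 = 4·2 + 2, the ring meets the 4n+2 criterion.

Aromatic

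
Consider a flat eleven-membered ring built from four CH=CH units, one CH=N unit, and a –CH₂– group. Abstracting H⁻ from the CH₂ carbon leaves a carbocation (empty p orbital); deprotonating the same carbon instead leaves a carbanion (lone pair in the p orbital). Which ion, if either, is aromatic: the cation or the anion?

The cation

Once that carbon is sp², every ring atom has a p orbital and both ions are fully conjugated.
Cation: 5 × 2 + 0 = 10 π electrons → 4(2)+2, aromatic.
Anion: 5 × 2 + 2 = 12 π electrons → 4(3), antiaromatic.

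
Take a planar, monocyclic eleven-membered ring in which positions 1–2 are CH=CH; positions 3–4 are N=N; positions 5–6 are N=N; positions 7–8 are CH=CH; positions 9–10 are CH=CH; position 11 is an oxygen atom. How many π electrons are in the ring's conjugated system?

12

Check conjugation: the double-bond atoms are sp², each contributing one p electron; each sp² =N– keeps its lone pair in-plane and puts one electron into the π system; the oxygen donates one lone pair from its p orbital — every position has a p orbital, so the cyclic π system is continuous.
Adding the contributions, 5 × 2 = 10 from the double-bond units + 2 from the O atom = 12.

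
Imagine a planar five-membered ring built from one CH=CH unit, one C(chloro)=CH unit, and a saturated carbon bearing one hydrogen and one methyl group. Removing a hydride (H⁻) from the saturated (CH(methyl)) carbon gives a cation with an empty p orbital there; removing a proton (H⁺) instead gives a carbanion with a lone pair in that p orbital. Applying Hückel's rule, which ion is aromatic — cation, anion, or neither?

The anion

Once that carbon is sp², every ring atom has a p orbital and both ions are fully conjugated.
Cation: 2 × 2 + 0 = 4 π electrons → 4(1), antiaromatic.
Anion: 2 × 2 + 2 = 6 π electrons → 4(1)+2, aromatic.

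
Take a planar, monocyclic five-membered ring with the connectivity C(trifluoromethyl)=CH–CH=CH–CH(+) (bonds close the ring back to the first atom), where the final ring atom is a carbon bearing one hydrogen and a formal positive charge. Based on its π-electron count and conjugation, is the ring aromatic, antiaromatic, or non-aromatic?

Every ring atom contributes a p orbital perpendicular to the ring (every atom in a ring double bond is sp² and brings one electron to the p orbital; the carbocation has an empty p orbital), so the π system is cyclic and fully conjugated.
Tallying contributions gives 2 × 2 = 4 from the double-bond units + 0 from the CH(+) atom = 4.
A 4n π count (4, n = 1) in a planar conjugated ring means antiaromatic.

Antiaromatic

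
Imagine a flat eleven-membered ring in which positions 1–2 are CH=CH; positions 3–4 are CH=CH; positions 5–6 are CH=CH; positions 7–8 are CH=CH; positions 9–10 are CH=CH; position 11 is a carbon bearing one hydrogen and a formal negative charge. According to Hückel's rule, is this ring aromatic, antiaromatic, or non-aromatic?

Antiaromatic

All ring atoms are sp² and supply a p orbital to the ring (every atom in a ring double bond is sp² and brings one electron to the p orbital; the carbanion's lone pair occupies the p orbital); the conjugation is uninterrupted.
Tallying contributions gives 5 × 2 = 10 from the double-bond units + 2 from the CH(-) atom = 12.
With 12 = 4·3 π electrons, Hückel's rule classifies the planar ring as antiaromatic.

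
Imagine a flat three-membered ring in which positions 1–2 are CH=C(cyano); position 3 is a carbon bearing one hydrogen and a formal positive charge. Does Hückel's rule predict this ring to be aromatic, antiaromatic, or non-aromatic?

Aromatic

All ring atoms are sp² and supply a p orbital to the ring (the double-bond atoms are sp², each contributing one p electron; the carbocation has an empty p orbital); the conjugation is uninterrupted.
Adding the contributions, 1 × 2 = 2 from the double-bond unit + 0 from the CH(+) atom = 2.
With 2 π electrons (n = 0), the Hückel 4n+2 condition holds.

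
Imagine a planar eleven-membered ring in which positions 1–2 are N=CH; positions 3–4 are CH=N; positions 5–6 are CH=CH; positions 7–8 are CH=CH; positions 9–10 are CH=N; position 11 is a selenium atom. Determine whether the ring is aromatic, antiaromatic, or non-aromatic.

Antiaromatic

All ring atoms are sp² and supply a p orbital to the ring (every atom in a ring double bond is sp² and brings one electron to the p orbital; each sp² =N– keeps its lone pair in-plane and puts one electron into the π system; the selenium donates one lone pair from its p orbital); the conjugation is uninterrupted.
Counting π electrons: 5 × 2 = 10 from the double-bond units + 2 from the Se atom = 12.
A 4n π count (12, n = 3) in a planar conjugated ring means antiaromatic.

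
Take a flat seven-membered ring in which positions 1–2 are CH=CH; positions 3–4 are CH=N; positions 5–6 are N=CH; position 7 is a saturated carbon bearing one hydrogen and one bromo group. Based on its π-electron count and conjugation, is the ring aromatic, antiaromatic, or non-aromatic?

Non-aromatic

The CH(bromo) carbon is saturated: that saturated carbon is sp³ and has no p orbital in the ring π system. Conjugation is not continuous around the ring.
Without a continuous loop of overlapping p orbitals the Hückel electron count never comes into play.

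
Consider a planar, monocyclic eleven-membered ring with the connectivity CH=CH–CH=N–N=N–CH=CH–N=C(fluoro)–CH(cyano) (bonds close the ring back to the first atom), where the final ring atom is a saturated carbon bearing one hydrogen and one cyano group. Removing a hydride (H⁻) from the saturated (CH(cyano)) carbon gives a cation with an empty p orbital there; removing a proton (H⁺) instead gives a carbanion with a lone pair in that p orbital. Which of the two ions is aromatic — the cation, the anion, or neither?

The cation

In both ions every ring atom is sp² and contributes a p orbital, so both rings are fully conjugated.
Cation: 5 × 2 + 0 = 10 π electrons → 4(2)+2, aromatic.
Anion: 5 × 2 + 2 = 12 π electrons → 4(3), antiaromatic.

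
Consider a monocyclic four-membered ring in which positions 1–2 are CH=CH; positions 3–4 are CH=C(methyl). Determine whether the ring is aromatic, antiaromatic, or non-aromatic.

Every ring atom contributes a p orbital perpendicular to the ring (the double-bond atoms are sp², each contributing one p electron), so the π system is cyclic and fully conjugated.
Tallying contributions gives 2 × 2 = 4 from the 2 double-bond units.
With 4 = 4·1 π electrons, Hückel's rule classifies the planar ring as antiaromatic.

Antiaromatic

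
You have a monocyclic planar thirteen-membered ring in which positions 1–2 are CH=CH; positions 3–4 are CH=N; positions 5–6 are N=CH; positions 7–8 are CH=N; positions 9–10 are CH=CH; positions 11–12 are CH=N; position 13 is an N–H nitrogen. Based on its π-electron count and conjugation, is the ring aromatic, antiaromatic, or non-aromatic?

Aromatic

Check conjugation: the double-bond atoms are sp², each contributing one p electron; each =N– nitrogen is pyridine-type (lone pair in the sp² plane, one electron in the p orbital); the pyrrole-type nitrogen donates its lone pair from the p orbital — every position has a p orbital, so the cyclic π system is continuous.
π-electron count: 6 × 2 = 12 from the double-bond units + 2 from the NH atom = 14.
With 14 π electrons (n = 3), the Hückel 4n+2 condition holds.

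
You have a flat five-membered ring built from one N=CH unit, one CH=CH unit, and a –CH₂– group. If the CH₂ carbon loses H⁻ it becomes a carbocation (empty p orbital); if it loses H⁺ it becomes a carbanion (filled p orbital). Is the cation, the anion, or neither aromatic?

The anion

Both ions have a continuous loop of p orbitals — each ring atom is sp².
Cation: 2 × 2 + 0 = 4 π electrons → 4(1), antiaromatic.
Anion: 2 × 2 + 2 = 6 π electrons → 4(1)+2, aromatic.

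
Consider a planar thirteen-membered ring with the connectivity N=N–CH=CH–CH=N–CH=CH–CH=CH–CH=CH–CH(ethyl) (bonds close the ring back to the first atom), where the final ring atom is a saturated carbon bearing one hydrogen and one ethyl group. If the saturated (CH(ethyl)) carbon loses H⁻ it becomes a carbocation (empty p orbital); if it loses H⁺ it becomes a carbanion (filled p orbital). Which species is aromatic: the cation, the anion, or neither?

In either ion the ring is fully conjugated: every atom, including the new sp² carbon, supplies a p orbital.
Cation: 6 × 2 + 0 = 12 π electrons → 4(3), antiaromatic.
Anion: 6 × 2 + 2 = 14 π electrons → 4(3)+2, aromatic.

The anion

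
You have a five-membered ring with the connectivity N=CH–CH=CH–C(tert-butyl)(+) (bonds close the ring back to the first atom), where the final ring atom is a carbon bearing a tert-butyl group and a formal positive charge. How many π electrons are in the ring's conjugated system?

4

Every ring atom contributes a p orbital perpendicular to the ring (the double-bond atoms are sp², each contributing one p electron; each =N– nitrogen is pyridine-type (lone pair in the sp² plane, one electron in the p orbital); the carbocation has an empty p orbital), so the π system is cyclic and fully conjugated.
Adding the contributions, 2 × 2 = 4 from the double-bond units + 0 from the C(tert-butyl)(+) atom = 4.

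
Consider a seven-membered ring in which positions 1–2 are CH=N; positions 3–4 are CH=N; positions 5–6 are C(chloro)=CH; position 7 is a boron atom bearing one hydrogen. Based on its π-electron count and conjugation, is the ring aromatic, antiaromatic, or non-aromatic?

Check conjugation: the double-bond atoms are sp², each contributing one p electron; each sp² =N– keeps its lone pair in-plane and puts one electron into the π system; the boron has an empty p orbital — every position has a p orbital, so the cyclic π system is continuous.
Tallying contributions gives 3 × 2 = 6 from the double-bond units + 0 from the BH atom = 6.
6 = 4(1) + 2, which satisfies Hückel's 4n+2 rule.

Aromatic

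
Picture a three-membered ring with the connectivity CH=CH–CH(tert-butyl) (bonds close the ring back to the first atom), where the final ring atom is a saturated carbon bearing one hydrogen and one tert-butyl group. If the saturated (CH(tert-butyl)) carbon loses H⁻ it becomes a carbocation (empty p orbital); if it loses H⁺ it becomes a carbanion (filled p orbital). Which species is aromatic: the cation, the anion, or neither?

In both ions every ring atom is sp² and contributes a p orbital, so both rings are fully conjugated.
Cation: 1 × 2 + 0 = 2 π electrons → 4(0)+2, aromatic.
Anion: 1 × 2 + 2 = 4 π electrons → 4(1), antiaromatic.

The cation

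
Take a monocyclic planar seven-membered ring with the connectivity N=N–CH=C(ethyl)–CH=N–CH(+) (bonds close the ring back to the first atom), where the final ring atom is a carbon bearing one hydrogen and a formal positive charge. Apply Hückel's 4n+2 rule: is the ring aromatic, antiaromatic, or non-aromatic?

Aromatic

The p orbitals form a continuous loop: the double-bond atoms are sp², each contributing one p electron; each sp² =N– keeps its lone pair in-plane and puts one electron into the π system; the carbocation has an empty p orbital. The ring is fully conjugated.
Adding the contributions, 3 × 2 = 6 from the double-bond units + 0 from the CH(+) atom = 6.
With 6 π electrons (n = 1), the Hückel 4n+2 condition holds.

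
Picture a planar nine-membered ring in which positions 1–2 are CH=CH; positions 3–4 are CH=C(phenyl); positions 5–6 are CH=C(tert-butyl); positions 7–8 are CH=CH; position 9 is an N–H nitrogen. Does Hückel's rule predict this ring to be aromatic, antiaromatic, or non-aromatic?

All ring atoms are sp² and supply a p orbital to the ring (every atom in a ring double bond is sp² and brings one electron to the p orbital; the pyrrole-type nitrogen donates its lone pair from the p orbital); the conjugation is uninterrupted.
π-electron count: 4 × 2 = 8 from the double-bond units + 2 from the NH atom = 10.
Since 10 = 4·2 + 2, the ring meets the 4n+2 criterion.

Aromatic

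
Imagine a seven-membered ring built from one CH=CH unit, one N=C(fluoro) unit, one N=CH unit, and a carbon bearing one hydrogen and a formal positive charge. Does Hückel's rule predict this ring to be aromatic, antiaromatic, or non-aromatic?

The p orbitals form a continuous loop: the double-bond atoms are sp², each contributing one p electron; each sp² =N– keeps its lone pair in-plane and puts one electron into the π system; the carbocation has an empty p orbital. The ring is fully conjugated.
Adding the contributions, 3 × 2 = 6 from the double-bond units + 0 from the CH(+) atom = 6.
With 6 π electrons (n = 1), the Hückel 4n+2 condition holds.

Aromatic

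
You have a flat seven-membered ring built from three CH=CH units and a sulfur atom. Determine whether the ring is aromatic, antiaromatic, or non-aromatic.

Antiaromatic

Check conjugation: each doubly-bonded ring atom is sp² with one p-orbital electron; the sulfur donates one lone pair from its p orbital — every position has a p orbital, so the cyclic π system is continuous.
Adding the contributions, 3 × 2 = 6 from the double-bond units + 2 from the S atom = 8.
8 = 4(2); a planar, fully conjugated 4n system is antiaromatic.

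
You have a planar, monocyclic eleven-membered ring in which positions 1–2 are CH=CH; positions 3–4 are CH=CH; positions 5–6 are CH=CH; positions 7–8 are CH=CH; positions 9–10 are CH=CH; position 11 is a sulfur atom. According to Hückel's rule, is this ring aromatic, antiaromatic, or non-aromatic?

Check conjugation: each doubly-bonded ring atom is sp² with one p-orbital electron; the sulfur donates one lone pair from its p orbital — every position has a p orbital, so the cyclic π system is continuous.
Counting π electrons: 5 × 2 = 10 from the double-bond units + 2 from the S atom = 12.
12 = 4(3); a planar, fully conjugated 4n system is antiaromatic.

Antiaromatic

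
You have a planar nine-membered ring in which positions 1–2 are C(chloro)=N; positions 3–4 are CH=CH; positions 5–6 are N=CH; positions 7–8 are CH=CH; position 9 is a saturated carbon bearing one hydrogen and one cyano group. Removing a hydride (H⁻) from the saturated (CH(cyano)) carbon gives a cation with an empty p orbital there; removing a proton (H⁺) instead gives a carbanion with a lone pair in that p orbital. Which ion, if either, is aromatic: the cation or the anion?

The anion

In both ions every ring atom is sp² and contributes a p orbital, so both rings are fully conjugated.
Cation: 4 × 2 + 0 = 8 π electrons → 4(2), antiaromatic.
Anion: 4 × 2 + 2 = 10 π electrons → 4(2)+2, aromatic.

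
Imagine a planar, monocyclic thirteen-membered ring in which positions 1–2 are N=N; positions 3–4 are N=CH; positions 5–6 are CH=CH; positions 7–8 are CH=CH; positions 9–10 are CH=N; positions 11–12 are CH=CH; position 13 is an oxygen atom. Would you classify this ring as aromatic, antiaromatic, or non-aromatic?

Aromatic

Check conjugation: each doubly-bonded ring atom is sp² with one p-orbital electron; the doubly-bonded nitrogens are pyridine-type — their lone pairs lie in the ring plane, leaving one electron in the p orbital; the oxygen donates one lone pair from its p orbital — every position has a p orbital, so the cyclic π system is continuous.
Tallying contributions gives 6 × 2 = 12 from the double-bond units + 2 from the O atom = 14.
With 14 π electrons (n = 3), the Hückel 4n+2 condition holds.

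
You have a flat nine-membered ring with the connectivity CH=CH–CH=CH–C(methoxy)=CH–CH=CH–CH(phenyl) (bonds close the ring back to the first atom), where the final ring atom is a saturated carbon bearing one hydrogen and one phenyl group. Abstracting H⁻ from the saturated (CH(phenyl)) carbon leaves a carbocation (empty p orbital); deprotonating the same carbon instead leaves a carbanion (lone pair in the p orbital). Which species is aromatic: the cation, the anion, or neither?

The anion

Both ions have a continuous loop of p orbitals — each ring atom is sp².
Cation: 4 × 2 + 0 = 8 π electrons → 4(2), antiaromatic.
Anion: 4 × 2 + 2 = 10 π electrons → 4(2)+2, aromatic.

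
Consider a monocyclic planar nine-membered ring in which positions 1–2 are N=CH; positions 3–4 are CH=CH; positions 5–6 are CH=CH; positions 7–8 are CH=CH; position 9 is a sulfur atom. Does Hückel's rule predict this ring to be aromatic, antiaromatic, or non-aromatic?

Check conjugation: the double-bond atoms are sp², each contributing one p electron; each =N– nitrogen is pyridine-type (lone pair in the sp² plane, one electron in the p orbital); the sulfur donates one lone pair from its p orbital — every position has a p orbital, so the cyclic π system is continuous.
Tallying contributions gives 4 × 2 = 8 from the double-bond units + 2 from the S atom = 10.
10 = 4(2) + 2, which satisfies Hückel's 4n+2 rule.

Aromatic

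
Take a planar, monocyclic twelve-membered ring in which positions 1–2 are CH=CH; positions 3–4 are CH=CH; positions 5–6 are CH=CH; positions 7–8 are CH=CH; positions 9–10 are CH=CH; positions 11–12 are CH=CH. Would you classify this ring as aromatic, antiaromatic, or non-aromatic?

Antiaromatic

The p orbitals form a continuous loop: the double-bond atoms are sp², each contributing one p electron. The ring is fully conjugated.
Tallying contributions gives 6 × 2 = 12 from the 6 double-bond units.
A 4n π count (12, n = 3) in a planar conjugated ring means antiaromatic.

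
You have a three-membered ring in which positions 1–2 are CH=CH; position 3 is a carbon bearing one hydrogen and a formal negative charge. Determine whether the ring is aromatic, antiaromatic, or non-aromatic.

Antiaromatic

The p orbitals form a continuous loop: every atom in a ring double bond is sp² and brings one electron to the p orbital; the carbanion's lone pair occupies the p orbital. The ring is fully conjugated.
Adding the contributions, 1 × 2 = 2 from the double-bond unit + 2 from the CH(-) atom = 4.
4 is a 4n count (n = 1), so the planar conjugated ring is antiaromatic.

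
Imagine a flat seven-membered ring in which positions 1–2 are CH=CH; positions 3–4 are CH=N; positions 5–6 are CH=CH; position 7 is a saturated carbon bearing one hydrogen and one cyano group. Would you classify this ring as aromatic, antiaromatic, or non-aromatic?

The CH(cyano) position has four σ bonds — that saturated carbon is sp³ and has no p orbital in the ring π system — so the cyclic conjugation is interrupted.
Without a continuous loop of overlapping p orbitals the Hückel electron count never comes into play.

Non-aromatic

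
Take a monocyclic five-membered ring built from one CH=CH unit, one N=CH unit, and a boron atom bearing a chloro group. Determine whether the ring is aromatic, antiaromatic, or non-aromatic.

All ring atoms are sp² and supply a p orbital to the ring (the double-bond atoms are sp², each contributing one p electron; the doubly-bonded nitrogens are pyridine-type — their lone pairs lie in the ring plane, leaving one electron in the p orbital; the boron has an empty p orbital); the conjugation is uninterrupted.
Adding the contributions, 2 × 2 = 4 from the double-bond units + 0 from the B(chloro) atom = 4.
4 is a 4n count (n = 1), so the planar conjugated ring is antiaromatic.

Antiaromatic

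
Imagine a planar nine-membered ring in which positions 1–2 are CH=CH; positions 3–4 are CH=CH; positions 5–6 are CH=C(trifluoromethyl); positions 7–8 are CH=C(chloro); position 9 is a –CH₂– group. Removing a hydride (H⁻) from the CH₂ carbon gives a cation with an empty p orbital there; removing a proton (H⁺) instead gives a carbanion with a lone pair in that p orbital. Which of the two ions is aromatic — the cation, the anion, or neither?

Both ions have a continuous loop of p orbitals — each ring atom is sp².
Cation: 4 × 2 + 0 = 8 π electrons → 4(2), antiaromatic.
Anion: 4 × 2 + 2 = 10 π electrons → 4(2)+2, aromatic.

The anion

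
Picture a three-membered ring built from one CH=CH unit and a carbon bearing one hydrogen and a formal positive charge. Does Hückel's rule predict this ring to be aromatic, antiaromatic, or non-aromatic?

Aromatic

All ring atoms are sp² and supply a p orbital to the ring (every atom in a ring double bond is sp² and brings one electron to the p orbital; the carbocation has an empty p orbital); the conjugation is uninterrupted.
Counting π electrons: 1 × 2 = 2 from the double-bond unit + 0 from the CH(+) atom = 2.
With 2 π electrons (n = 0), the Hückel 4n+2 condition holds.
(The species described is the cyclopropenyl cation.)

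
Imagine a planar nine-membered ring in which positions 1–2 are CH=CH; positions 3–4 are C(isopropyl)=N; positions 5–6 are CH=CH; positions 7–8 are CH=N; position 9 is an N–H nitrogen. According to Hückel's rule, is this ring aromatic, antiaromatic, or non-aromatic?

Aromatic

Every ring atom contributes a p orbital perpendicular to the ring (every atom in a ring double bond is sp² and brings one electron to the p orbital; each sp² =N– keeps its lone pair in-plane and puts one electron into the π system; the pyrrole-type nitrogen donates its lone pair from the p orbital), so the π system is cyclic and fully conjugated.
π-electron count: 4 × 2 = 8 from the double-bond units + 2 from the NH atom = 10.
Since 10 = 4·2 + 2, the ring meets the 4n+2 criterion.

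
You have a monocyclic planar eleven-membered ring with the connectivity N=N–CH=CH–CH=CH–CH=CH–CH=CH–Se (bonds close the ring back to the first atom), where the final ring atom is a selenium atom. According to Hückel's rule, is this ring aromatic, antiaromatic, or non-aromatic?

The p orbitals form a continuous loop: each doubly-bonded ring atom is sp² with one p-orbital electron; the doubly-bonded nitrogens are pyridine-type — their lone pairs lie in the ring plane, leaving one electron in the p orbital; the selenium donates one lone pair from its p orbital. The ring is fully conjugated.
Tallying contributions gives 5 × 2 = 10 from the double-bond units + 2 from the Se atom = 12.
12 is a 4n count (n = 3), so the planar conjugated ring is antiaromatic.

Antiaromatic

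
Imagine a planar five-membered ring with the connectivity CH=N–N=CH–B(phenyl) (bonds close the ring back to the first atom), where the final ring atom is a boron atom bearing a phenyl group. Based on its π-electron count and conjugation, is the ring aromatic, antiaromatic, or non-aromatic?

All ring atoms are sp² and supply a p orbital to the ring (the double-bond atoms are sp², each contributing one p electron; each =N– nitrogen is pyridine-type (lone pair in the sp² plane, one electron in the p orbital); the boron has an empty p orbital); the conjugation is uninterrupted.
Tallying contributions gives 2 × 2 = 4 from the double-bond units + 0 from the B(phenyl) atom = 4.
4 is a 4n count (n = 1), so the planar conjugated ring is antiaromatic.

Antiaromatic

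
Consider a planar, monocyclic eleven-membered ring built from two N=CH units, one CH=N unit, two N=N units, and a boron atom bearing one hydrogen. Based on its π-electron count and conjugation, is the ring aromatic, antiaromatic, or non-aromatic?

All ring atoms are sp² and supply a p orbital to the ring (the double-bond atoms are sp², each contributing one p electron; each sp² =N– keeps its lone pair in-plane and puts one electron into the π system; the boron has an empty p orbital); the conjugation is uninterrupted.
π-electron count: 5 × 2 = 10 from the double-bond units + 0 from the BH atom = 10.
10 = 4(2) + 2, which satisfies Hückel's 4n+2 rule.

Aromatic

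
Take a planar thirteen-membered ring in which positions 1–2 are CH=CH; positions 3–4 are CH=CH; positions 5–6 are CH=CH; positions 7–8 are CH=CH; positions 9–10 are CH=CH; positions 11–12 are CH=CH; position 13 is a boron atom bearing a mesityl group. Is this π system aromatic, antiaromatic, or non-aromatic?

Antiaromatic

Check conjugation: each doubly-bonded ring atom is sp² with one p-orbital electron; the boron has an empty p orbital — every position has a p orbital, so the cyclic π system is continuous.
Counting π electrons: 6 × 2 = 12 from the double-bond units + 0 from the B(mesityl) atom = 12.
12 is a 4n count (n = 3), so the planar conjugated ring is antiaromatic.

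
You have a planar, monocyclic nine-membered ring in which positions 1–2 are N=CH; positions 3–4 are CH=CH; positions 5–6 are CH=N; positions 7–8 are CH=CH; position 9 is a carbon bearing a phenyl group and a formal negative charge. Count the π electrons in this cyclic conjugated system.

10

All ring atoms are sp² and supply a p orbital to the ring (the double-bond atoms are sp², each contributing one p electron; each =N– nitrogen is pyridine-type (lone pair in the sp² plane, one electron in the p orbital); the carbanion's lone pair occupies the p orbital); the conjugation is uninterrupted.
Tallying contributions gives 4 × 2 = 8 from the double-bond units + 2 from the C(phenyl)(-) atom = 10.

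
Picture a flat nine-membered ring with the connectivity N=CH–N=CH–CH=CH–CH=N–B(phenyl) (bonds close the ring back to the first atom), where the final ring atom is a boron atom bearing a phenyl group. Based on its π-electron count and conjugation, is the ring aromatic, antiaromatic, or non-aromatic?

Antiaromatic

All ring atoms are sp² and supply a p orbital to the ring (the double-bond atoms are sp², each contributing one p electron; each sp² =N– keeps its lone pair in-plane and puts one electron into the π system; the boron has an empty p orbital); the conjugation is uninterrupted.
Counting π electrons: 4 × 2 = 8 from the double-bond units + 0 from the B(phenyl) atom = 8.
8 is a 4n count (n = 2), so the planar conjugated ring is antiaromatic.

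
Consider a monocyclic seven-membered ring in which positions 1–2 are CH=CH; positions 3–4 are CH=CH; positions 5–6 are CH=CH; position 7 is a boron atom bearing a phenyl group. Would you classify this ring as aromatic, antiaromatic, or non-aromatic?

Aromatic

Check conjugation: each doubly-bonded ring atom is sp² with one p-orbital electron; the boron has an empty p orbital — every position has a p orbital, so the cyclic π system is continuous.
Counting π electrons: 3 × 2 = 6 from the double-bond units + 0 from the B(phenyl) atom = 6.
Since 6 = 4·1 + 2, the ring meets the 4n+2 criterion.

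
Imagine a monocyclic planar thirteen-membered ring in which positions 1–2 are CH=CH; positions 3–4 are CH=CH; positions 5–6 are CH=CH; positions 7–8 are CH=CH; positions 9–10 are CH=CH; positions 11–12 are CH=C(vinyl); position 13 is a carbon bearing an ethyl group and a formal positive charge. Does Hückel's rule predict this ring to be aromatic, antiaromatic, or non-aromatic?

Every ring atom contributes a p orbital perpendicular to the ring (every atom in a ring double bond is sp² and brings one electron to the p orbital; the carbocation has an empty p orbital), so the π system is cyclic and fully conjugated.
π-electron count: 6 × 2 = 12 from the double-bond units + 0 from the C(ethyl)(+) atom = 12.
12 = 4(3); a planar, fully conjugated 4n system is antiaromatic.

Antiaromatic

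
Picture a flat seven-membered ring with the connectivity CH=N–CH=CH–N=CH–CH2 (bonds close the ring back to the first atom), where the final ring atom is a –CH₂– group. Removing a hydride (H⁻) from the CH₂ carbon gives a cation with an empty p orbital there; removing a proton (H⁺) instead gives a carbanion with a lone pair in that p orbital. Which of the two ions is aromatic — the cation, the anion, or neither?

Once that carbon is sp², every ring atom has a p orbital and both ions are fully conjugated.
Cation: 3 × 2 + 0 = 6 π electrons → 4(1)+2, aromatic.
Anion: 3 × 2 + 2 = 8 π electrons → 4(2), antiaromatic.

The cation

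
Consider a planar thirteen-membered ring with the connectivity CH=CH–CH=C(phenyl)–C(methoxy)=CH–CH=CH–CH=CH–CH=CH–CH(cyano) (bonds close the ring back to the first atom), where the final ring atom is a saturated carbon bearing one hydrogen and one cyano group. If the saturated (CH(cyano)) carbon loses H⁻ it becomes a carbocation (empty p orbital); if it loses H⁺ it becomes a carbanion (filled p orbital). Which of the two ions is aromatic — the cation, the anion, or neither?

In either ion the ring is fully conjugated: every atom, including the new sp² carbon, supplies a p orbital.
Cation: 6 × 2 + 0 = 12 π electrons → 4(3), antiaromatic.
Anion: 6 × 2 + 2 = 14 π electrons → 4(3)+2, aromatic.

The anion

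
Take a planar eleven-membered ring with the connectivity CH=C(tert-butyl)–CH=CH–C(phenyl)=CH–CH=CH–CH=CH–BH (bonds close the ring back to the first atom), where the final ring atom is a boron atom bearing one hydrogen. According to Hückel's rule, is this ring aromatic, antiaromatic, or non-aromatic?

Aromatic

All ring atoms are sp² and supply a p orbital to the ring (the double-bond atoms are sp², each contributing one p electron; the boron has an empty p orbital); the conjugation is uninterrupted.
π-electron count: 5 × 2 = 10 from the double-bond units + 0 from the BH atom = 10.
10 = 4(2) + 2, which satisfies Hückel's 4n+2 rule.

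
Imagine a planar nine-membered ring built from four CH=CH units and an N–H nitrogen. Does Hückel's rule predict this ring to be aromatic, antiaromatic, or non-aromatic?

Aromatic

All ring atoms are sp² and supply a p orbital to the ring (every atom in a ring double bond is sp² and brings one electron to the p orbital; the pyrrole-type nitrogen donates its lone pair from the p orbital); the conjugation is uninterrupted.
π-electron count: 4 × 2 = 8 from the double-bond units + 2 from the NH atom = 10.
With 10 π electrons (n = 2), the Hückel 4n+2 condition holds.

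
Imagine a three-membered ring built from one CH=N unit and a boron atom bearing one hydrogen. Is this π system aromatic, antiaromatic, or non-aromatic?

Check conjugation: the double-bond atoms are sp², each contributing one p electron; each =N– nitrogen is pyridine-type (lone pair in the sp² plane, one electron in the p orbital); the boron has an empty p orbital — every position has a p orbital, so the cyclic π system is continuous.
Tallying contributions gives 1 × 2 = 2 from the double-bond unit + 0 from the BH atom = 2.
That gives a 4n+2 count (2, n = 0).

Aromatic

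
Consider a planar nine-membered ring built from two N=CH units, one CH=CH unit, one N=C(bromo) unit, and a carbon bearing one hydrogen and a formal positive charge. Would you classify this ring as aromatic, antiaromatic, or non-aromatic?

Every ring atom contributes a p orbital perpendicular to the ring (the double-bond atoms are sp², each contributing one p electron; the doubly-bonded nitrogens are pyridine-type — their lone pairs lie in the ring plane, leaving one electron in the p orbital; the carbocation has an empty p orbital), so the π system is cyclic and fully conjugated.
Adding the contributions, 4 × 2 = 8 from the double-bond units + 0 from the CH(+) atom = 8.
8 is a 4n count (n = 2), so the planar conjugated ring is antiaromatic.

Antiaromatic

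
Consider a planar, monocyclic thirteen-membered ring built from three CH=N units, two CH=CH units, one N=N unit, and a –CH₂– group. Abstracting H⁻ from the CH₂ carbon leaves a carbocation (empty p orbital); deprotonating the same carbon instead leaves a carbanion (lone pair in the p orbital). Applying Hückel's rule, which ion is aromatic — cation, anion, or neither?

In either ion the ring is fully conjugated: every atom, including the new sp² carbon, supplies a p orbital.
Cation: 6 × 2 + 0 = 12 π electrons → 4(3), antiaromatic.
Anion: 6 × 2 + 2 = 14 π electrons → 4(3)+2, aromatic.

The anion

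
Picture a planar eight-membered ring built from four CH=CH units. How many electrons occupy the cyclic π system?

The p orbitals form a continuous loop: the double-bond atoms are sp², each contributing one p electron. The ring is fully conjugated.
Adding the contributions, 4 × 2 = 8 from the 4 double-bond units.
(This ring is cyclooctatetraene.)

8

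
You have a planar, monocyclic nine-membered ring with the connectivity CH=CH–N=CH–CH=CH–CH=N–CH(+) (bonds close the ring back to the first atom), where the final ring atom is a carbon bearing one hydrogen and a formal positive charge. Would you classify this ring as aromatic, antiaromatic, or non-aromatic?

All ring atoms are sp² and supply a p orbital to the ring (the double-bond atoms are sp², each contributing one p electron; the doubly-bonded nitrogens are pyridine-type — their lone pairs lie in the ring plane, leaving one electron in the p orbital; the carbocation has an empty p orbital); the conjugation is uninterrupted.
Adding the contributions, 4 × 2 = 8 from the double-bond units + 0 from the CH(+) atom = 8.
8 is a 4n count (n = 2), so the planar conjugated ring is antiaromatic.

Antiaromatic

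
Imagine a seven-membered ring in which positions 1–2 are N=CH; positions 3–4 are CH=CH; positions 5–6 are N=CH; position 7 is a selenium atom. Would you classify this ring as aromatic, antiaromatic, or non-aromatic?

Antiaromatic

Every ring atom contributes a p orbital perpendicular to the ring (the double-bond atoms are sp², each contributing one p electron; each sp² =N– keeps its lone pair in-plane and puts one electron into the π system; the selenium donates one lone pair from its p orbital), so the π system is cyclic and fully conjugated.
Counting π electrons: 3 × 2 = 6 from the double-bond units + 2 from the Se atom = 8.
8 = 4(2); a planar, fully conjugated 4n system is antiaromatic.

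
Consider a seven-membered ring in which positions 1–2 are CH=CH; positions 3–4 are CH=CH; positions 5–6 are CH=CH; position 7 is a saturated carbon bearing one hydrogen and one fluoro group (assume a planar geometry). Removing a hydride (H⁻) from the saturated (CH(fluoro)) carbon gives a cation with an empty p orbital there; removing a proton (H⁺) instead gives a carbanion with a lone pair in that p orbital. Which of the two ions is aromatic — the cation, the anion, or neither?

The cation

In both ions every ring atom is sp² and contributes a p orbital, so both rings are fully conjugated.
Cation: 3 × 2 + 0 = 6 π electrons → 4(1)+2, aromatic.
Anion: 3 × 2 + 2 = 8 π electrons → 4(2), antiaromatic.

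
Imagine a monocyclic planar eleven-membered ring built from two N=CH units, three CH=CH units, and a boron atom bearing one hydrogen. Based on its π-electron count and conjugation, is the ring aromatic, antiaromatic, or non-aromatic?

All ring atoms are sp² and supply a p orbital to the ring (every atom in a ring double bond is sp² and brings one electron to the p orbital; the doubly-bonded nitrogens are pyridine-type — their lone pairs lie in the ring plane, leaving one electron in the p orbital; the boron has an empty p orbital); the conjugation is uninterrupted.
π-electron count: 5 × 2 = 10 from the double-bond units + 0 from the BH atom = 10.
That gives a 4n+2 count (10, n = 2).

Aromatic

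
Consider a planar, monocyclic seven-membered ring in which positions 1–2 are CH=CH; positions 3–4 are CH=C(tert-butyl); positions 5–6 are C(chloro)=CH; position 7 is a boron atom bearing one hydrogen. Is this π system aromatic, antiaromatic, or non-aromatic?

All ring atoms are sp² and supply a p orbital to the ring (each doubly-bonded ring atom is sp² with one p-orbital electron; the boron has an empty p orbital); the conjugation is uninterrupted.
Adding the contributions, 3 × 2 = 6 from the double-bond units + 0 from the BH atom = 6.
That gives a 4n+2 count (6, n = 1).

Aromatic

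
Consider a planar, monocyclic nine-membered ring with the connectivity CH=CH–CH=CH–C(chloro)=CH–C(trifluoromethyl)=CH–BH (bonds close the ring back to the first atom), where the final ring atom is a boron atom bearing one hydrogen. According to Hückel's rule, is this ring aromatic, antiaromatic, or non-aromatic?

Antiaromatic

The p orbitals form a continuous loop: every atom in a ring double bond is sp² and brings one electron to the p orbital; the boron has an empty p orbital. The ring is fully conjugated.
π-electron count: 4 × 2 = 8 from the double-bond units + 0 from the BH atom = 8.
A 4n π count (8, n = 2) in a planar conjugated ring means antiaromatic.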